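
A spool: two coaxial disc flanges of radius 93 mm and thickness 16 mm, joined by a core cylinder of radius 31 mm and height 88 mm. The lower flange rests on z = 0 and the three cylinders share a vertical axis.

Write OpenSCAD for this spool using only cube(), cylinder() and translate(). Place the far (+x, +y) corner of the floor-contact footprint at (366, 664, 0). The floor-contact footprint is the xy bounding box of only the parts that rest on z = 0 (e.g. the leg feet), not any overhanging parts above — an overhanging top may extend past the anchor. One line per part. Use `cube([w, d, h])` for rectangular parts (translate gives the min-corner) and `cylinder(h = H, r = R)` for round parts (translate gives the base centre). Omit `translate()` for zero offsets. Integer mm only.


translate([273, 571, 0]) cylinder(h = 16, r = 93);
translate([273, 571, 16]) cylinder(h = 88, r = 31);
translate([273, 571, 104]) cylinder(h = 16, r = 93);


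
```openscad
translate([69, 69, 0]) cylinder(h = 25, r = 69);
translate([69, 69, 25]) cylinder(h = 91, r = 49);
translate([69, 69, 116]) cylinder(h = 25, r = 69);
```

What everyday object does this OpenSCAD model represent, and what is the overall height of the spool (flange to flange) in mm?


A spool. The overall height is 141 mm.

Three coaxial cylinders, large–small–large — a spool. Two 25 mm flanges and a 91 mm core give 25 + 91 + 25 = 141 mm.


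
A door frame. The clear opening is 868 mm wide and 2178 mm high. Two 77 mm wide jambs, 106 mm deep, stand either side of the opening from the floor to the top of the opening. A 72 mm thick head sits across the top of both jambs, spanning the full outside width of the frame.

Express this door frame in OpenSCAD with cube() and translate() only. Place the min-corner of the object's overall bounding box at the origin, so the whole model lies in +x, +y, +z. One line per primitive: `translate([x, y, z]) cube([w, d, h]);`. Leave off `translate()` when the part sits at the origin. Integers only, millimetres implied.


cube([77, 106, 2178]);
translate([945, 0, 0]) cube([77, 106, 2178]);
translate([0, 0, 2178]) cube([1022, 106, 72]);


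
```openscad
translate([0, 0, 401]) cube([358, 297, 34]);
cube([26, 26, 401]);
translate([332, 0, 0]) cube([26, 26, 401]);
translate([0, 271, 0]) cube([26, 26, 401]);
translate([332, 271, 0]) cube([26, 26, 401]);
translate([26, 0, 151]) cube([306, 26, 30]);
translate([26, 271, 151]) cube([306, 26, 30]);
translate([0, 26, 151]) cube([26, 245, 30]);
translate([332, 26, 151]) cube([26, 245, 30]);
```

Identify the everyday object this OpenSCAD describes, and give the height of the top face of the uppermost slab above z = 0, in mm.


A stool. The seat height is 435 mm.

A 358×297×34 slab at z = 401 on four corner posts — a stool. The seat top is 401 + 34 = 435 mm.


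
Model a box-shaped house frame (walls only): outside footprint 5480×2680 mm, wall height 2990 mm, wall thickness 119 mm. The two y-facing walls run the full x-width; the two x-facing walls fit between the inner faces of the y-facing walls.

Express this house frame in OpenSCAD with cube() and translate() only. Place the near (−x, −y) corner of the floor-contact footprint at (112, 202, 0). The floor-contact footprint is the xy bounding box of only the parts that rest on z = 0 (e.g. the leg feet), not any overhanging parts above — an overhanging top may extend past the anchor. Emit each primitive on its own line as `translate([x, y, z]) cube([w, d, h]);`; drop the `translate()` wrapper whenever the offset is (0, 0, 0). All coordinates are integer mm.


translate([112, 202, 0]) cube([5480, 119, 2990]);
translate([112, 2763, 0]) cube([5480, 119, 2990]);
translate([112, 321, 0]) cube([119, 2442, 2990]);
translate([5473, 321, 0]) cube([119, 2442, 2990]);


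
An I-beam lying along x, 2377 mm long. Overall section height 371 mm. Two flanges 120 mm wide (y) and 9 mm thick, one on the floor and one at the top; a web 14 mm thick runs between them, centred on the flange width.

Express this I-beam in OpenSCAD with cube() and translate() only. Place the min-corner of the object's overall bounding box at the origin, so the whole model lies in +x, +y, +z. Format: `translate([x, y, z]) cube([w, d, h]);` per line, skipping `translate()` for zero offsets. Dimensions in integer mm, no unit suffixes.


cube([2377, 120, 9]);
translate([0, 53, 9]) cube([2377, 14, 353]);
translate([0, 0, 362]) cube([2377, 120, 9]);


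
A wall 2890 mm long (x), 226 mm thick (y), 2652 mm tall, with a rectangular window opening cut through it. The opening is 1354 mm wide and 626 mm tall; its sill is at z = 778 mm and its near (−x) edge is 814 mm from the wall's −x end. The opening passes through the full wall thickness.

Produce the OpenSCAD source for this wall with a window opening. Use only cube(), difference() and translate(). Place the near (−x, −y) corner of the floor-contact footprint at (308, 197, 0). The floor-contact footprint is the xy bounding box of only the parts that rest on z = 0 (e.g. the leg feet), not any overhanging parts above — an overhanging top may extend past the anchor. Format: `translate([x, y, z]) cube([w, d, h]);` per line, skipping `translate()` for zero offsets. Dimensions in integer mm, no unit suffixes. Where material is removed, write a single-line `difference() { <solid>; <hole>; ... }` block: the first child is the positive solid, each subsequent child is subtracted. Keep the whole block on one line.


difference() { translate([308, 197, 0]) cube([2890, 226, 2652]); translate([1122, 197, 778]) cube([1354, 226, 626]); }


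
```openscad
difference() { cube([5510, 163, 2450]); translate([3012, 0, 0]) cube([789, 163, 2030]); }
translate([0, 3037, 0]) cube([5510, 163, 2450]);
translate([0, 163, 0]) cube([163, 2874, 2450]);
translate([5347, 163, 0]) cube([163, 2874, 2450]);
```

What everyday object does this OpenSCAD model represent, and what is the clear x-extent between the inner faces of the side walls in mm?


A single room. The interior width is 5184 mm.

Four walls enclosing a rectangle with a door in the front wall — a room. Outside width 5510 minus two 163 mm walls gives 5184 mm.


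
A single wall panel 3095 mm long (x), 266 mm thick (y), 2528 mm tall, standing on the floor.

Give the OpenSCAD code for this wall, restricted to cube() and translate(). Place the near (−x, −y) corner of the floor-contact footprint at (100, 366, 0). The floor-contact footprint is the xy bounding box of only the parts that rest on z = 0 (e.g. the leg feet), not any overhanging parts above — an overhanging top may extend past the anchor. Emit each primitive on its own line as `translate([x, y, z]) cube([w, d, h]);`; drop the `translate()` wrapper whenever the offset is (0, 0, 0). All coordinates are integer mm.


translate([100, 366, 0]) cube([3095, 266, 2528]);


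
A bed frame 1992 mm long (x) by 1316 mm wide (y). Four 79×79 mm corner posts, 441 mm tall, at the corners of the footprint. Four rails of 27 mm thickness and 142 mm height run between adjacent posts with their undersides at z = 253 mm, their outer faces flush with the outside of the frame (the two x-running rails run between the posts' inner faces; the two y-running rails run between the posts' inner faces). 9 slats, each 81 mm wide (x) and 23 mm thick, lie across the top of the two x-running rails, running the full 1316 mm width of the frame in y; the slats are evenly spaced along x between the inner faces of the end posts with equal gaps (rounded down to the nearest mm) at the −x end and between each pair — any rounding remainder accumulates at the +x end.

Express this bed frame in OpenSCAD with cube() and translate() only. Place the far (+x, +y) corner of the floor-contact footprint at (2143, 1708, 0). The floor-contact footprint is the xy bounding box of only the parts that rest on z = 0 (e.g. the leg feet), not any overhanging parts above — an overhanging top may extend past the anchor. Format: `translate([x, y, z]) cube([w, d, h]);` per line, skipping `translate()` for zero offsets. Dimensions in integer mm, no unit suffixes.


// slat z = rail_z + rail_h = 253 + 142 = 395
// slat gap = ⌊(1834 − 9·81) / 10⌋ = 110
translate([151, 392, 0]) cube([79, 79, 441]);
translate([151, 1629, 0]) cube([79, 79, 441]);
translate([2064, 392, 0]) cube([79, 79, 441]);
translate([2064, 1629, 0]) cube([79, 79, 441]);
translate([230, 392, 253]) cube([1834, 27, 142]);
translate([230, 1681, 253]) cube([1834, 27, 142]);
translate([151, 471, 253]) cube([27, 1158, 142]);
translate([2116, 471, 253]) cube([27, 1158, 142]);
translate([340, 392, 395]) cube([81, 1316, 23]);
translate([531, 392, 395]) cube([81, 1316, 23]);
translate([722, 392, 395]) cube([81, 1316, 23]);
translate([913, 392, 395]) cube([81, 1316, 23]);
translate([1104, 392, 395]) cube([81, 1316, 23]);
translate([1295, 392, 395]) cube([81, 1316, 23]);
translate([1486, 392, 395]) cube([81, 1316, 23]);
translate([1677, 392, 395]) cube([81, 1316, 23]);
translate([1868, 392, 395]) cube([81, 1316, 23]);


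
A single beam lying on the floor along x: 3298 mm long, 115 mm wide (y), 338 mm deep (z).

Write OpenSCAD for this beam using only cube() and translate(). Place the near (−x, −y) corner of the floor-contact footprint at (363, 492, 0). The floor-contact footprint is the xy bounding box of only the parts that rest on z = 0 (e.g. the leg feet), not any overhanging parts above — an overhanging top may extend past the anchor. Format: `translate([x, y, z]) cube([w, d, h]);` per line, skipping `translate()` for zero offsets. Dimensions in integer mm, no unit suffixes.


translate([363, 492, 0]) cube([3298, 115, 338]);


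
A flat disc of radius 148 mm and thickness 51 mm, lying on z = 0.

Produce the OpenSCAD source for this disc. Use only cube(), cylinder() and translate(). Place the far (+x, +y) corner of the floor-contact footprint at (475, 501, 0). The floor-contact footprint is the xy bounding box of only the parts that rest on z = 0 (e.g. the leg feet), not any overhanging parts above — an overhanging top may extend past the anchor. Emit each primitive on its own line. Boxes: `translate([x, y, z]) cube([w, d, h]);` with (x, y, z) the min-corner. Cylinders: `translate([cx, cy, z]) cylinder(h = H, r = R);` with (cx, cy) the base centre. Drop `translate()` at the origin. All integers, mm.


translate([327, 353, 0]) cylinder(h = 51, r = 148);


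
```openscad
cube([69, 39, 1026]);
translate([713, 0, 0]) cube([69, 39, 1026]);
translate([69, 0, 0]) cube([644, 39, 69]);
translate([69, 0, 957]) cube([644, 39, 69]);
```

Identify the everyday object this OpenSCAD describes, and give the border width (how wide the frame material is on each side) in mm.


A picture frame. The border width is 69 mm.

Four thin pieces enclosing a rectangular opening — a picture frame. The two full-height stiles are 1026 mm tall; the top rail sits at z = 957 and is 69 mm tall, so the border above the opening is 1026 − 957 = 69 mm, matching the stile x-width.


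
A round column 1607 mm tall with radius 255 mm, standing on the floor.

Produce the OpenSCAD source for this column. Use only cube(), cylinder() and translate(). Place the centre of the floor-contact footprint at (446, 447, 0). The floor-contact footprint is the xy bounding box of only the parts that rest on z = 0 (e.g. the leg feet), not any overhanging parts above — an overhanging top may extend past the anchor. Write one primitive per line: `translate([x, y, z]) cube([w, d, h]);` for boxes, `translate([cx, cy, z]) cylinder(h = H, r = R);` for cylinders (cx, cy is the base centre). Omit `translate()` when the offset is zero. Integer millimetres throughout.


translate([446, 447, 0]) cylinder(h = 1607, r = 255);


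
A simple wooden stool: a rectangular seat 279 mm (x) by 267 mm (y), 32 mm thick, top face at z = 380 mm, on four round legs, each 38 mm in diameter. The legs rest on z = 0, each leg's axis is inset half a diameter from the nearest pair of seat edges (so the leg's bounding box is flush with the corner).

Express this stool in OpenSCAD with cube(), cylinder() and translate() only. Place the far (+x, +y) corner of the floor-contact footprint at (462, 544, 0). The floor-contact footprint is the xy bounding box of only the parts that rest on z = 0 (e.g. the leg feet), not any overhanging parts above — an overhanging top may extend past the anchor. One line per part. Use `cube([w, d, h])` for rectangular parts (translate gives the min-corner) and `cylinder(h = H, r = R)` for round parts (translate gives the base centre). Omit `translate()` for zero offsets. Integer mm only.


translate([183, 277, 348]) cube([279, 267, 32]);
translate([202, 296, 0]) cylinder(h = 348, r = 19);
translate([443, 296, 0]) cylinder(h = 348, r = 19);
translate([202, 525, 0]) cylinder(h = 348, r = 19);
translate([443, 525, 0]) cylinder(h = 348, r = 19);


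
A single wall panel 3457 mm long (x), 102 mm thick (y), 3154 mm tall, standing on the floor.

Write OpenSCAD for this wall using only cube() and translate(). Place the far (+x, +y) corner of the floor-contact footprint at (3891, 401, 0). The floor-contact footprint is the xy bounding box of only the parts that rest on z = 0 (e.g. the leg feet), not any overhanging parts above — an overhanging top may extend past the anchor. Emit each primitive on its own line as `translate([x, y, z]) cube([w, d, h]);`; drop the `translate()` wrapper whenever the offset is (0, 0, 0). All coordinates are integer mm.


translate([434, 299, 0]) cube([3457, 102, 3154]);


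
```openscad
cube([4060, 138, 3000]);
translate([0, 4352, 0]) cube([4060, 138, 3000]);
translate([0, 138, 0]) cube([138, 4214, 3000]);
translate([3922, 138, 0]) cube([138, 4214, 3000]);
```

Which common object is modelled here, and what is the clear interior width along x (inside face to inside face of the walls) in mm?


A house (or room) frame. The interior width is 3784 mm.

Four 3000 mm walls enclosing a rectangle with no floor or roof — a room or house frame. Outside width is 4060 mm and wall thickness is 138 mm, so the interior width is 4060 − 2 × 138 = 3784 mm.


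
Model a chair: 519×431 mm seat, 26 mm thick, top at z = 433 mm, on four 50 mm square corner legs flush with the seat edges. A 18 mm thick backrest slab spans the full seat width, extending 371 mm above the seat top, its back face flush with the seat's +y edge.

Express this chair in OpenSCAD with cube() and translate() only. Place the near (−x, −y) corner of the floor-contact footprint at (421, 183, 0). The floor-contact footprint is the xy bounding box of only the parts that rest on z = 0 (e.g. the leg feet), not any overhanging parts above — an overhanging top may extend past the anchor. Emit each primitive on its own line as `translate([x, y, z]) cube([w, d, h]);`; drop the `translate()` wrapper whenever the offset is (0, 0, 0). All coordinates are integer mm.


translate([421, 183, 407]) cube([519, 431, 26]);
translate([421, 183, 0]) cube([50, 50, 407]);
translate([890, 183, 0]) cube([50, 50, 407]);
translate([421, 564, 0]) cube([50, 50, 407]);
translate([890, 564, 0]) cube([50, 50, 407]);
translate([421, 596, 433]) cube([519, 18, 371]);


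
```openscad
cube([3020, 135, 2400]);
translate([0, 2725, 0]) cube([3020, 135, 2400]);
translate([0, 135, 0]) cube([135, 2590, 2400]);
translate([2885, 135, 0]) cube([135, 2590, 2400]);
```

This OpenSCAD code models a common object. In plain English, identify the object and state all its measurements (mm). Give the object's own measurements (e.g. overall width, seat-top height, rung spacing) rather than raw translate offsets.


The wall frame of a small rectangular building: four walls, each 2400 mm tall and 135 mm thick, enclosing a footprint 3020 mm (x) by 2860 mm (y) outside-to-outside, with no floor or roof. The front and back walls (the −y and +y sides) span the full width; the two side walls fit between them.


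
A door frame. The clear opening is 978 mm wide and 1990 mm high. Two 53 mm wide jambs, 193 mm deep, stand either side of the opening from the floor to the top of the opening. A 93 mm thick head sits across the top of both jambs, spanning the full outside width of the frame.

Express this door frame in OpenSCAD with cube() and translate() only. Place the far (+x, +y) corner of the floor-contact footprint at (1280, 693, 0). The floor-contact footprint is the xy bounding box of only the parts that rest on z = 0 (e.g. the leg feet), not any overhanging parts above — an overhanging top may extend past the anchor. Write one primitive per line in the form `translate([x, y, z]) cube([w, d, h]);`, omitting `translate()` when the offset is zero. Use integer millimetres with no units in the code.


translate([196, 500, 0]) cube([53, 193, 1990]);
translate([1227, 500, 0]) cube([53, 193, 1990]);
translate([196, 500, 1990]) cube([1084, 193, 93]);


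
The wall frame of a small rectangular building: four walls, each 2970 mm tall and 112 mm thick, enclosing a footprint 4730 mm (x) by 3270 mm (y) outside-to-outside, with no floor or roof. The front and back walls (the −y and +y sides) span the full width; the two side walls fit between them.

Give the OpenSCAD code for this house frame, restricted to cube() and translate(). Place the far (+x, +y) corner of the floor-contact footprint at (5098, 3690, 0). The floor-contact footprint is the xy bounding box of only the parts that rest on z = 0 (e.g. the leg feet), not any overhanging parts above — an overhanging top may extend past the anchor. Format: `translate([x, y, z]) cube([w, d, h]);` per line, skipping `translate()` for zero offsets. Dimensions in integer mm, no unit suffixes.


translate([368, 420, 0]) cube([4730, 112, 2970]);
translate([368, 3578, 0]) cube([4730, 112, 2970]);
translate([368, 532, 0]) cube([112, 3046, 2970]);
translate([4986, 532, 0]) cube([112, 3046, 2970]);


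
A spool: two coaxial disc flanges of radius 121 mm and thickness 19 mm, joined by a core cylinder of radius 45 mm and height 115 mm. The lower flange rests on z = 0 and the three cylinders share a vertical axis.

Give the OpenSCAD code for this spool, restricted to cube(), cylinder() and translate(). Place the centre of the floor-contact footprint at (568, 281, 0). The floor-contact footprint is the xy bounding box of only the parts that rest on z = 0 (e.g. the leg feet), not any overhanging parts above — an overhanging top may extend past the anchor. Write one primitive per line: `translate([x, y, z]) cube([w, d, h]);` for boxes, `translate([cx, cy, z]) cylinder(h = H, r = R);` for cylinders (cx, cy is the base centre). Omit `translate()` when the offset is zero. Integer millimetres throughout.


translate([568, 281, 0]) cylinder(h = 19, r = 121);
translate([568, 281, 19]) cylinder(h = 115, r = 45);
translate([568, 281, 134]) cylinder(h = 19, r = 121);


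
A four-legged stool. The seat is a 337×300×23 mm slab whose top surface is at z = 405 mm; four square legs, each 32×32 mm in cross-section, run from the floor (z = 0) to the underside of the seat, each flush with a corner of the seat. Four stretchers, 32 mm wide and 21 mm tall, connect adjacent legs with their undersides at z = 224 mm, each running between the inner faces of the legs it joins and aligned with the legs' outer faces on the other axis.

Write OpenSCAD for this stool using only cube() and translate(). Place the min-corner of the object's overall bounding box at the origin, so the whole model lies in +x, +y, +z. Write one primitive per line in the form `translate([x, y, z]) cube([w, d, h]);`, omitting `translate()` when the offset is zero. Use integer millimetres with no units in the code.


// leg_h = 405 - 23 = 382
// stretcher span = 337 - 2*32 = 273
translate([0, 0, 382]) cube([337, 300, 23]);
cube([32, 32, 382]);
translate([305, 0, 0]) cube([32, 32, 382]);
translate([0, 268, 0]) cube([32, 32, 382]);
translate([305, 268, 0]) cube([32, 32, 382]);
translate([32, 0, 224]) cube([273, 32, 21]);
translate([32, 268, 224]) cube([273, 32, 21]);
translate([0, 32, 224]) cube([32, 236, 21]);
translate([305, 32, 224]) cube([32, 236, 21]);


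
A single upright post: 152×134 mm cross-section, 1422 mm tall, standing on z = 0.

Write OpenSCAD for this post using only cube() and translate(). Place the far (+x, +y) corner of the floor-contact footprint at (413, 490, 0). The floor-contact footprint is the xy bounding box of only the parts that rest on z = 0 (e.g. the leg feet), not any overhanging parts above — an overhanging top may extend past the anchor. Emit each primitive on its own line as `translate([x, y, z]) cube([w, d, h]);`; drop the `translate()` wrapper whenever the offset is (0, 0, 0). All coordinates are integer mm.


translate([261, 356, 0]) cube([152, 134, 1422]);


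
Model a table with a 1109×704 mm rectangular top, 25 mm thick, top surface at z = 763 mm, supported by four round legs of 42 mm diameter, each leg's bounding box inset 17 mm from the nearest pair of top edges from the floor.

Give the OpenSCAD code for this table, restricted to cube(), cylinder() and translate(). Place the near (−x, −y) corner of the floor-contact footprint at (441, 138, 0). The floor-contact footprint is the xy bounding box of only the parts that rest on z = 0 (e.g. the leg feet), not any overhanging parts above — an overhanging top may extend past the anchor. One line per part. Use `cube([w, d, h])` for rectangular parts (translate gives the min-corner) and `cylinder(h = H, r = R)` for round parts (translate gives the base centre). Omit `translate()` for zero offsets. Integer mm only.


translate([424, 121, 738]) cube([1109, 704, 25]);
translate([462, 159, 0]) cylinder(h = 738, r = 21);
translate([1495, 159, 0]) cylinder(h = 738, r = 21);
translate([462, 787, 0]) cylinder(h = 738, r = 21);
translate([1495, 787, 0]) cylinder(h = 738, r = 21);


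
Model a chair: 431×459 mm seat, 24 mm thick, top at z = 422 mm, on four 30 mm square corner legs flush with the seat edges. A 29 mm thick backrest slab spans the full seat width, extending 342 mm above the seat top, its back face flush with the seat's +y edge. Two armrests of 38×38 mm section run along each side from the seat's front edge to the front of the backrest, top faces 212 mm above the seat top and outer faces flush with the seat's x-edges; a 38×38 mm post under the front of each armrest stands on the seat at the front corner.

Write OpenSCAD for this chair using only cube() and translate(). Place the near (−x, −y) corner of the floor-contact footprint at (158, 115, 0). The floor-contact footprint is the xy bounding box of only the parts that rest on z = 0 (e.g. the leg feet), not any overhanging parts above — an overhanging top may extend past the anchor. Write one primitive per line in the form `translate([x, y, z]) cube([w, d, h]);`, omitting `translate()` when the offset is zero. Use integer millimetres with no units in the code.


translate([158, 115, 398]) cube([431, 459, 24]);
translate([158, 115, 0]) cube([30, 30, 398]);
translate([559, 115, 0]) cube([30, 30, 398]);
translate([158, 544, 0]) cube([30, 30, 398]);
translate([559, 544, 0]) cube([30, 30, 398]);
translate([158, 545, 422]) cube([431, 29, 342]);
translate([158, 115, 596]) cube([38, 430, 38]);
translate([551, 115, 596]) cube([38, 430, 38]);
translate([158, 115, 422]) cube([38, 38, 174]);
translate([551, 115, 422]) cube([38, 38, 174]);


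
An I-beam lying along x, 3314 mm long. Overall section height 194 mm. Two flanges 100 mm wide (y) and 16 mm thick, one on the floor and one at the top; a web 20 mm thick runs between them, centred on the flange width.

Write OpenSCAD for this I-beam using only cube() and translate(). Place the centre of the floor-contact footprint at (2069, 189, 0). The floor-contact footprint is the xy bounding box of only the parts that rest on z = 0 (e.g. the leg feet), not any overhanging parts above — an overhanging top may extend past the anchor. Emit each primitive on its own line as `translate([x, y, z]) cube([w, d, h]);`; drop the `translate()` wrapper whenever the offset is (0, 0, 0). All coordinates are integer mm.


translate([412, 139, 0]) cube([3314, 100, 16]);
translate([412, 179, 16]) cube([3314, 20, 162]);
translate([412, 139, 178]) cube([3314, 100, 16]);


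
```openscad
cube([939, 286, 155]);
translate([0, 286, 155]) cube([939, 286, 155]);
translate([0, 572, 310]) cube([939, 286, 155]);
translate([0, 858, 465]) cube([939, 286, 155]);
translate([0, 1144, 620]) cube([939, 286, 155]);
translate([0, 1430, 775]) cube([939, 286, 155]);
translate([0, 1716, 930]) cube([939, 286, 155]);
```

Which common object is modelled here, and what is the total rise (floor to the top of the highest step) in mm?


A staircase. The total rise is 1085 mm.

7 identical blocks, each offset up and back from the previous — a staircase. Each step is 155 mm tall and there are 7 of them, so the total rise is 7 × 155 = 1085 mm.


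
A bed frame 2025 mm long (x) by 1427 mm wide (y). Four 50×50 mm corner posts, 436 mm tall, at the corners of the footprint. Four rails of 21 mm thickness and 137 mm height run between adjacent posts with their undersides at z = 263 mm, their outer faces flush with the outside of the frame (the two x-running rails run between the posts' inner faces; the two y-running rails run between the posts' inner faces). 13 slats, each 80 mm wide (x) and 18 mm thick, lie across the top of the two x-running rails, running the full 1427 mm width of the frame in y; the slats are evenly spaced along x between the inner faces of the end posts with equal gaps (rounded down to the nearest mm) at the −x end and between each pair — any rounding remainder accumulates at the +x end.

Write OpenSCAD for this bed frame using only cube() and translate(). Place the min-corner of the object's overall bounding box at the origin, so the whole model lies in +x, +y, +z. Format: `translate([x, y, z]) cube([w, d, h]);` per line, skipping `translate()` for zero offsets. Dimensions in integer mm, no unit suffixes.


// slat z = rail_z + rail_h = 263 + 137 = 400
// slat gap = ⌊(1925 − 13·80) / 14⌋ = 63
cube([50, 50, 436]);
translate([0, 1377, 0]) cube([50, 50, 436]);
translate([1975, 0, 0]) cube([50, 50, 436]);
translate([1975, 1377, 0]) cube([50, 50, 436]);
translate([50, 0, 263]) cube([1925, 21, 137]);
translate([50, 1406, 263]) cube([1925, 21, 137]);
translate([0, 50, 263]) cube([21, 1327, 137]);
translate([2004, 50, 263]) cube([21, 1327, 137]);
translate([113, 0, 400]) cube([80, 1427, 18]);
translate([256, 0, 400]) cube([80, 1427, 18]);
translate([399, 0, 400]) cube([80, 1427, 18]);
translate([542, 0, 400]) cube([80, 1427, 18]);
translate([685, 0, 400]) cube([80, 1427, 18]);
translate([828, 0, 400]) cube([80, 1427, 18]);
translate([971, 0, 400]) cube([80, 1427, 18]);
translate([1114, 0, 400]) cube([80, 1427, 18]);
translate([1257, 0, 400]) cube([80, 1427, 18]);
translate([1400, 0, 400]) cube([80, 1427, 18]);
translate([1543, 0, 400]) cube([80, 1427, 18]);
translate([1686, 0, 400]) cube([80, 1427, 18]);
translate([1829, 0, 400]) cube([80, 1427, 18]);


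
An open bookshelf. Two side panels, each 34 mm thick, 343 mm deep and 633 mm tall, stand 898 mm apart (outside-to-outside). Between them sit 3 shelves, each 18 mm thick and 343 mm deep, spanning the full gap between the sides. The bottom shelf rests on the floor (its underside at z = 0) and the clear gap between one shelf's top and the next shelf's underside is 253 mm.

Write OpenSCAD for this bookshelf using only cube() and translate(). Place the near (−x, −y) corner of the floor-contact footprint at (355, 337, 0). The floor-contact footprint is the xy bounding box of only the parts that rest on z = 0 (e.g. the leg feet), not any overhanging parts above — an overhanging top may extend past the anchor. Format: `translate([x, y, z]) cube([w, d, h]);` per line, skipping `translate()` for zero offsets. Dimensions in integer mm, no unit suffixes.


translate([355, 337, 0]) cube([34, 343, 633]);
translate([1219, 337, 0]) cube([34, 343, 633]);
translate([389, 337, 0]) cube([830, 343, 18]);
translate([389, 337, 271]) cube([830, 343, 18]);
translate([389, 337, 542]) cube([830, 343, 18]);


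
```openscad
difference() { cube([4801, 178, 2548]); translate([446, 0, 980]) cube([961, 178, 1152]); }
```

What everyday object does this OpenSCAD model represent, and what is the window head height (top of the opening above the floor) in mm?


A wall with a window opening. The window head height is 2132 mm.

A wall with a rectangular opening subtracted — a window. Sill at z = 980, opening 1152 mm tall, so the head is at 980 + 1152 = 2132 mm.


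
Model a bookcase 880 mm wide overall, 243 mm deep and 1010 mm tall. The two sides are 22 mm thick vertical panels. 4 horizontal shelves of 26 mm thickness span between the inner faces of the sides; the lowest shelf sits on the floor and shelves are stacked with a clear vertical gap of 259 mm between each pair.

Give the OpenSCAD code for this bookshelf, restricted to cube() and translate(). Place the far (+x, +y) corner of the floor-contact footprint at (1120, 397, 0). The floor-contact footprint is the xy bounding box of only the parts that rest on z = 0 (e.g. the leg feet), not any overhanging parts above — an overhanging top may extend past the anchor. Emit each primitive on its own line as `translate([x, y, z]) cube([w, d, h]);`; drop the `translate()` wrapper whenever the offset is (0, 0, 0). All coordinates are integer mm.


translate([240, 154, 0]) cube([22, 243, 1010]);
translate([1098, 154, 0]) cube([22, 243, 1010]);
translate([262, 154, 0]) cube([836, 243, 26]);
translate([262, 154, 285]) cube([836, 243, 26]);
translate([262, 154, 570]) cube([836, 243, 26]);
translate([262, 154, 855]) cube([836, 243, 26]);


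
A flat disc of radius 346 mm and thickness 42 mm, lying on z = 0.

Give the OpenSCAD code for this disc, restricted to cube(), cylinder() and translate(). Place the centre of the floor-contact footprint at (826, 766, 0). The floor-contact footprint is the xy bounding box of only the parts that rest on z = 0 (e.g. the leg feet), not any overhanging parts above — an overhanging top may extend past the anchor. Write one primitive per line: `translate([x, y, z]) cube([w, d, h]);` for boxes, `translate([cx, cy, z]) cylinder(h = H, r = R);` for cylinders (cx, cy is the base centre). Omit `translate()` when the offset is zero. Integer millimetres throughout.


translate([826, 766, 0]) cylinder(h = 42, r = 346);


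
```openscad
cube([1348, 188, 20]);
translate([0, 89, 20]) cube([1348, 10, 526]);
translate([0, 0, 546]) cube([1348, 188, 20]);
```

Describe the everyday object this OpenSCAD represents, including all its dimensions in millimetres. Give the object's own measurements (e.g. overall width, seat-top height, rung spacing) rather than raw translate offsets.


An I-beam lying along x, 1348 mm long. Overall section height 566 mm. Two flanges 188 mm wide (y) and 20 mm thick, one on the floor and one at the top; a web 10 mm thick runs between them, centred on the flange width.


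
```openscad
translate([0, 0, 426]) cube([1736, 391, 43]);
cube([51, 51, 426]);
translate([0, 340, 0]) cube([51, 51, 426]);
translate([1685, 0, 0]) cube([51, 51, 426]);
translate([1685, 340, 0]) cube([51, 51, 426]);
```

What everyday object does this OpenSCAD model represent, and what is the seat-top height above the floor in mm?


A bench. The seat-top height is 469 mm.

A long slab on four corner posts — a bench. The slab sits at z = 426 with thickness 43, so the top is 426 + 43 = 469 mm.


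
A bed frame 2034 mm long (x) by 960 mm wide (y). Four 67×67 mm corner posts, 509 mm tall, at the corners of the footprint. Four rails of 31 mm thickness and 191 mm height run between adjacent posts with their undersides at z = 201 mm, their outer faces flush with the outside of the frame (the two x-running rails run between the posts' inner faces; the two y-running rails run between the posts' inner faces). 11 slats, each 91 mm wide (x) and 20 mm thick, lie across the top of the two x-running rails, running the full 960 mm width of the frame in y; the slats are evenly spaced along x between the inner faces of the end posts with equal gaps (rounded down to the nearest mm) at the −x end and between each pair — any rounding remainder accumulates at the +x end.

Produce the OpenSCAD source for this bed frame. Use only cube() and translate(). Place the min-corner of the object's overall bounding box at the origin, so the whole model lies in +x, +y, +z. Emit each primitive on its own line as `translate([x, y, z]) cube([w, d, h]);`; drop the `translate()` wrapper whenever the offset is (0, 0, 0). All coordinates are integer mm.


// slat z = rail_z + rail_h = 201 + 191 = 392
// slat gap = ⌊(1900 − 11·91) / 12⌋ = 74
cube([67, 67, 509]);
translate([0, 893, 0]) cube([67, 67, 509]);
translate([1967, 0, 0]) cube([67, 67, 509]);
translate([1967, 893, 0]) cube([67, 67, 509]);
translate([67, 0, 201]) cube([1900, 31, 191]);
translate([67, 929, 201]) cube([1900, 31, 191]);
translate([0, 67, 201]) cube([31, 826, 191]);
translate([2003, 67, 201]) cube([31, 826, 191]);
translate([141, 0, 392]) cube([91, 960, 20]);
translate([306, 0, 392]) cube([91, 960, 20]);
translate([471, 0, 392]) cube([91, 960, 20]);
translate([636, 0, 392]) cube([91, 960, 20]);
translate([801, 0, 392]) cube([91, 960, 20]);
translate([966, 0, 392]) cube([91, 960, 20]);
translate([1131, 0, 392]) cube([91, 960, 20]);
translate([1296, 0, 392]) cube([91, 960, 20]);
translate([1461, 0, 392]) cube([91, 960, 20]);
translate([1626, 0, 392]) cube([91, 960, 20]);
translate([1791, 0, 392]) cube([91, 960, 20]);


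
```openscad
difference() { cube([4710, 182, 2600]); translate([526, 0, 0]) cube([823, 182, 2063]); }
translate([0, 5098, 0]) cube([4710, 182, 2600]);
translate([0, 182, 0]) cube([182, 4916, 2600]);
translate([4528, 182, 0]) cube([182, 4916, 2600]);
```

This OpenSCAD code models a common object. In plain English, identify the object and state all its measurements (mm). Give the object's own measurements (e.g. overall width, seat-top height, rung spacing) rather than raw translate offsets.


A single room: four walls, each 2600 mm tall and 182 mm thick, enclosing an outside footprint 4710×5280 mm (x × y), no floor or roof. The front and back walls (−y and +y sides) run the full x-width; the side walls fit between their inner faces. A door opening 823 mm wide and 2063 mm tall is cut through the front wall from the floor up, its −x edge 526 mm from the wall's −x end.


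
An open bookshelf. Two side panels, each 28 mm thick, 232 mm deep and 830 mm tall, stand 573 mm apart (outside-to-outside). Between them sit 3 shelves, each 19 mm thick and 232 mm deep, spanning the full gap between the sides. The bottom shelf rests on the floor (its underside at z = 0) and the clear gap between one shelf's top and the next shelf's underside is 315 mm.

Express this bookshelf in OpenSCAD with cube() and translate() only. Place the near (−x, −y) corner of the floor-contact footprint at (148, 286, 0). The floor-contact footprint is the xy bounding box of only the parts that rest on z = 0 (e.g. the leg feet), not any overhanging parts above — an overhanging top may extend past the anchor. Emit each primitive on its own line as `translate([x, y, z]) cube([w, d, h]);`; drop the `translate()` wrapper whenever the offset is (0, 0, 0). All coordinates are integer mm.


translate([148, 286, 0]) cube([28, 232, 830]);
translate([693, 286, 0]) cube([28, 232, 830]);
translate([176, 286, 0]) cube([517, 232, 19]);
translate([176, 286, 334]) cube([517, 232, 19]);
translate([176, 286, 668]) cube([517, 232, 19]);


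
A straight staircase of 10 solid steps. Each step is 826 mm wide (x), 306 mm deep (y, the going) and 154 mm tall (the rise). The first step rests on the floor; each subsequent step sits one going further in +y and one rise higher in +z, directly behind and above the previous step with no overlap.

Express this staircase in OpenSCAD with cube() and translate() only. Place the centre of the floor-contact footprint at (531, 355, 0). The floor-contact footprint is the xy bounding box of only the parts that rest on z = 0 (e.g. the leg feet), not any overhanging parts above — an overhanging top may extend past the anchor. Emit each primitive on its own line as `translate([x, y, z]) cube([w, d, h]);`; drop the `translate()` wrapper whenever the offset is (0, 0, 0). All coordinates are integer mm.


translate([118, 202, 0]) cube([826, 306, 154]);
translate([118, 508, 154]) cube([826, 306, 154]);
translate([118, 814, 308]) cube([826, 306, 154]);
translate([118, 1120, 462]) cube([826, 306, 154]);
translate([118, 1426, 616]) cube([826, 306, 154]);
translate([118, 1732, 770]) cube([826, 306, 154]);
translate([118, 2038, 924]) cube([826, 306, 154]);
translate([118, 2344, 1078]) cube([826, 306, 154]);
translate([118, 2650, 1232]) cube([826, 306, 154]);
translate([118, 2956, 1386]) cube([826, 306, 154]);


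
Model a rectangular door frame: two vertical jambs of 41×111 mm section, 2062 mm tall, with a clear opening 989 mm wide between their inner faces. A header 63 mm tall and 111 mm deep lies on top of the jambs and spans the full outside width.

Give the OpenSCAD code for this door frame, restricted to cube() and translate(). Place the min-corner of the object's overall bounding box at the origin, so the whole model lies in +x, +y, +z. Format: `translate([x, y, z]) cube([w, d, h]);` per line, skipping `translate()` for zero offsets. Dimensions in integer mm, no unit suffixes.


cube([41, 111, 2062]);
translate([1030, 0, 0]) cube([41, 111, 2062]);
translate([0, 0, 2062]) cube([1071, 111, 63]);


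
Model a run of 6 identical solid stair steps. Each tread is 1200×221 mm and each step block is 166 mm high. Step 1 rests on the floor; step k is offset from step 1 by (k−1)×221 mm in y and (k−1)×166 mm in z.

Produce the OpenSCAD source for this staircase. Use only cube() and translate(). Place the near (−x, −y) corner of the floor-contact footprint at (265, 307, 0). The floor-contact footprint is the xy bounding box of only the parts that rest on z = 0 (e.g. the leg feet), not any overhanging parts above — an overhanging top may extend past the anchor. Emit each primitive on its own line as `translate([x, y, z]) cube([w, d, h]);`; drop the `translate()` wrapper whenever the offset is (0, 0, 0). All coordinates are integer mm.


translate([265, 307, 0]) cube([1200, 221, 166]);
translate([265, 528, 166]) cube([1200, 221, 166]);
translate([265, 749, 332]) cube([1200, 221, 166]);
translate([265, 970, 498]) cube([1200, 221, 166]);
translate([265, 1191, 664]) cube([1200, 221, 166]);
translate([265, 1412, 830]) cube([1200, 221, 166]);


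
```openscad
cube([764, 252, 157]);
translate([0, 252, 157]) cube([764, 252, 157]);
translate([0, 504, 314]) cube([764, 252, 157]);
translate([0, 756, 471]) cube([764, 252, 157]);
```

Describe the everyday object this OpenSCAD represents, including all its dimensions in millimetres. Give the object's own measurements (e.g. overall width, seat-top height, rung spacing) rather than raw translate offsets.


A straight staircase of 4 solid steps. Each step is 764 mm wide (x), 252 mm deep (y, the going) and 157 mm tall (the rise). The first step rests on the floor; each subsequent step sits one going further in +y and one rise higher in +z, directly behind and above the previous step with no overlap.


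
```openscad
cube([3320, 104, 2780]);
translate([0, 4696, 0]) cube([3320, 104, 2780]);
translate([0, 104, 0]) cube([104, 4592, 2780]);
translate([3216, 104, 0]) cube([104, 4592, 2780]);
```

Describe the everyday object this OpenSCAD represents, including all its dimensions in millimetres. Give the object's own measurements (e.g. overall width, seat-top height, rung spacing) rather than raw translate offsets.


The wall frame of a small rectangular building: four walls, each 2780 mm tall and 104 mm thick, enclosing a footprint 3320 mm (x) by 4800 mm (y) outside-to-outside, with no floor or roof. The front and back walls (the −y and +y sides) span the full width; the two side walls fit between them.


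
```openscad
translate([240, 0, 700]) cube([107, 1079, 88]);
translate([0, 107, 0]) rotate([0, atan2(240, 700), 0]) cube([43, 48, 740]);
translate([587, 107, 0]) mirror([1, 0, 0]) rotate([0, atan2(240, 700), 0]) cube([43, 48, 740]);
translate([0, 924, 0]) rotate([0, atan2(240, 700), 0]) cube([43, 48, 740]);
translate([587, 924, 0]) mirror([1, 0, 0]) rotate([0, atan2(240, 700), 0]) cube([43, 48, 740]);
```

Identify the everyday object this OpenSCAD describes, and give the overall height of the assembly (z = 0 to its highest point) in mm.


A sawhorse. The overall height is 788 mm.

A beam across two mirrored pairs of raked legs — a sawhorse. The beam's underside is at z = 700 (matching the legs' vertical rise in atan2(240, 700)) and the beam is 88 mm tall, so its top is at 700 + 88 = 788 mm. The raked legs top out at the beam's underside, so that is the highest point.
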